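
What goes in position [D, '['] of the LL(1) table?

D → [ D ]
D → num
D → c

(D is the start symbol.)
To find M[D, '['], we find productions for D where '[' is in the predict set (PREDICT(N → α) = (FIRST(α) \ {ε}) ∪ (FOLLOW(N) if α ⇒* ε)).

D → [ D ]: PREDICT = { '[' }
  '[' is in predict set, so this production goes in M[D, '[']
D → num: PREDICT = { 'num' }
D → c: PREDICT = { 'c' }

M[D, '['] = D → [ D ]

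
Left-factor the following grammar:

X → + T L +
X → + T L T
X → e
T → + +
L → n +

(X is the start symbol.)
Left-factoring transforms A → αβ₁ | αβ₂ into A → αA' and A' → β₁ | β₂
(α is the longest common prefix among the alternatives). Repeat until
no nonterminal has two alternatives with a common prefix.

Round 1: X has alternatives sharing prefix '+ T L'. Introduce X': X → + T L X'
  Add: X' → +
  Add: X' → T

No remaining common prefixes — done.

Resulting grammar:
X → + T L X'
X' → +
X' → T
X → e
T → + +
L → n +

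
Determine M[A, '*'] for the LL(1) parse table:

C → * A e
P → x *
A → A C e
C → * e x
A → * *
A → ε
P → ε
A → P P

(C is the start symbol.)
To find M[A, '*'], we find productions for A where '*' is in the predict set (PREDICT(N → α) = (FIRST(α) \ {ε}) ∪ (FOLLOW(N) if α ⇒* ε)).

Relevant sets:
  FIRST(A) = { '*', 'x', ε }
  FIRST(C) = { '*' }
  FIRST(P) = { 'x', ε }
  FOLLOW(A) = { '*', 'e' }

A → A C e: PREDICT = { '*', 'x' }
  '*' is in predict set, so this production goes in M[A, '*']
A → * *: PREDICT = { '*' }
  '*' is in predict set, so this production goes in M[A, '*']
A → ε: PREDICT = { '*', 'e' }
  '*' is in predict set, so this production goes in M[A, '*']
A → P P: PREDICT = { '*', 'e', 'x' }
  '*' is in predict set, so this production goes in M[A, '*']

M[A, '*'] = A → A C e, A → * *, A → ε, A → P P  (a multiply-defined cell — the grammar is not LL(1))

Answer: A → A C e, A → * *, A → ε, A → P P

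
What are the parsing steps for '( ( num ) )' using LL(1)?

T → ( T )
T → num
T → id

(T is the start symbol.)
LL(1) parsing maintains a stack (initially the start symbol over $) and the input. At each step: if the stack top is a terminal, match it against the current input token; if it is a non-terminal N, replace it with the RHS of M[N, lookahead] (the unique production whose predict set contains the lookahead).

Stack is shown with the top on the left.

Stack      Input          Action
--------------------------------
T $        ( ( num ) ) $  output T → ( T )
( T ) $    ( ( num ) ) $  match '('
T ) $      ( num ) ) $    output T → ( T )
( T ) ) $  ( num ) ) $    match '('
T ) ) $    num ) ) $      output T → num
num ) ) $  num ) ) $      match 'num'
) ) $      ) ) $          match ')'
) $        ) $            match ')'
$          $              accept

The string is accepted.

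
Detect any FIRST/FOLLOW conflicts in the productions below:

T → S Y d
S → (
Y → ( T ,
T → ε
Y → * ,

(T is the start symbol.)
No FIRST/FOLLOW conflicts.

A FIRST/FOLLOW conflict occurs when a non-terminal N has a nullable alternative N → β (β ⇒* ε) and another alternative N → α with FIRST(α) ∩ FOLLOW(N) ≠ ∅: on such a lookahead the parser cannot decide between expanding α and letting N vanish via β.

Nullable non-terminals: T.
FIRST sets used below: FIRST(S) = { '(' }

T: nullable alternative(s) T → ε; FOLLOW(T) = { $, ',' }
  T → S Y d: FIRST \ {ε} = { '(' } — disjoint from FOLLOW(T)
  T → ε: FIRST \ {ε} = { } — this is the only nullable alternative, skip

S, Y have no nullable alternative, so no FIRST/FOLLOW check is needed there.

No FIRST/FOLLOW conflicts found.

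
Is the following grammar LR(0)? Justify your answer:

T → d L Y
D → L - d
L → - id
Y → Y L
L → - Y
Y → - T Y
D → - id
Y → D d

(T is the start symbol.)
A grammar is LR(0) if no state in the canonical LR(0) collection has:
  - both a shift item (dot before a terminal) and a complete item (shift-reduce conflict), or
  - two or more complete items (reduce-reduce conflict; the accept item [T' → T .] counts as a complete item here).

Augment with T' → T and build the canonical LR(0) collection (I0 = CLOSURE({[T' → . T]}), then GOTO on every symbol after a dot until no new states appear). It has 18 states:
  I0: { [T → . d L Y], [T' → . T] }  — shift
  I1: { [T' → T .] }  — accept
  I2: { [L → . - Y], [L → . - id], [T → d . L Y] }  — shift
  I3: { [D → . - id], [D → . L - d], [L → - . Y], [L → - . id], [L → . - Y], [L → . - id], [Y → . - T Y], [Y → . D d], [Y → . Y L] }  — shift
  I4: { [D → . - id], [D → . L - d], [L → . - Y], [L → . - id], [T → d L . Y], [Y → . - T Y], [Y → . D d], [Y → . Y L] }  — shift
  I5: { [D → - . id], [D → . - id], [D → . L - d], [L → - . Y], [L → - . id], [L → . - Y], [L → . - id], [T → . d L Y], [Y → - . T Y], [Y → . - T Y], [Y → . D d], [Y → . Y L] }  — shift
  I6: { [Y → D . d] }  — shift
  I7: { [D → L . - d] }  — shift
  I8: { [L → . - Y], [L → . - id], [T → d L Y .], [Y → Y . L] }  — shift, reduce
  I9: { [Y → Y L .] }  — reduce
  I10: { [D → L - . d] }  — shift
  I11: { [D → L - d .] }  — reduce
  I12: { [Y → D d .] }  — reduce
  I13: { [D → . - id], [D → . L - d], [L → . - Y], [L → . - id], [Y → - T . Y], [Y → . - T Y], [Y → . D d], [Y → . Y L] }  — shift
  I14: { [L → - Y .], [L → . - Y], [L → . - id], [Y → Y . L] }  — shift, reduce
  I15: { [D → - id .], [L → - id .] }  — 2 reduces
  I16: { [L → . - Y], [L → . - id], [Y → - T Y .], [Y → Y . L] }  — shift, reduce
  I17: { [L → - id .] }  — reduce

Conflict in state I8:
  Shift-reduce conflict between [T → d L Y .] and [L → . - Y]
So the grammar is NOT LR(0).

Answer: No. Shift-reduce conflict between [T → d L Y .] and [L → . - Y]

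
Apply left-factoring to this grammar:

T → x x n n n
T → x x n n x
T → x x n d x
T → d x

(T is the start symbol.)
Left-factoring transforms A → αβ₁ | αβ₂ into A → αA' and A' → β₁ | β₂
(α is the longest common prefix among the alternatives). Repeat until
no nonterminal has two alternatives with a common prefix.

Round 1: T has alternatives sharing prefix 'x x n'. Introduce T': T → x x n T'
  Add: T' → n n
  Add: T' → n x
  Add: T' → d x

Round 2: T' has alternatives sharing prefix 'n'. Introduce T'': T' → n T''
  Add: T'' → n
  Add: T'' → x

No remaining common prefixes — done.

Resulting grammar:
T → x x n T'
T' → n T''
T'' → n
T'' → x
T' → d x
T → d x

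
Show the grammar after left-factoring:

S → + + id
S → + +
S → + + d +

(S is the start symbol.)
Left-factoring transforms A → αβ₁ | αβ₂ into A → αA' and A' → β₁ | β₂
(α is the longest common prefix among the alternatives). Repeat until
no nonterminal has two alternatives with a common prefix.

Round 1: S has alternatives sharing prefix '+ +'. Introduce S': S → + + S'
  Add: S' → id
  Add: S' → ε
  Add: S' → d +

No remaining common prefixes — done.

Resulting grammar:
S → + + S'
S' → id
S' → ε
S' → d +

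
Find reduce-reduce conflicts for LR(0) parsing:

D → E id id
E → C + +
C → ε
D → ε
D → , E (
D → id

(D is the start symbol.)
Yes — I0: [C → .] vs [D → .]

A reduce-reduce conflict occurs when an LR(0) state has two complete items [A → α .] and [B → β .] — both call for a reduction, and with no lookahead the parser cannot choose between them.

Augment with D' → D and build the canonical LR(0) collection (I0 = CLOSURE({[D' → . D]}), then GOTO on every symbol after a dot until no new states appear). It has 12 states:
  I0: { [C → .], [D → . , E (], [D → . E id id], [D → . id], [D → .], [D' → . D], [E → . C + +] }  — shift, 2 reduces
  I1: { [C → .], [D → , . E (], [E → . C + +] }  — reduce
  I2: { [E → C . + +] }  — shift
  I3: { [D' → D .] }  — accept
  I4: { [D → E . id id] }  — shift
  I5: { [D → id .] }  — reduce
  I6: { [D → E id . id] }  — shift
  I7: { [D → E id id .] }  — reduce
  I8: { [E → C + . +] }  — shift
  I9: { [E → C + + .] }  — reduce
  I10: { [D → , E . (] }  — shift
  I11: { [D → , E ( .] }  — reduce

I0 contains complete items [C → .], [D → .] — reduce-reduce conflict.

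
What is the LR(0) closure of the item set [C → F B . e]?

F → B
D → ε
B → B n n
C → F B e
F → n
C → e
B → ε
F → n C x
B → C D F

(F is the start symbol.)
To compute CLOSURE, for each item [A → α.Bβ] where B is a non-terminal, add [B → .γ] for all productions B → γ; repeat for the newly added items until nothing changes.

Start with: [C → F B . e]
The dot precedes the terminal e, so nothing is added.

CLOSURE = { [C → F B . e] }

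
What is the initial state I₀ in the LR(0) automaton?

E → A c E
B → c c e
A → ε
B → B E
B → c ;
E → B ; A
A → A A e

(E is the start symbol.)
{ [A → . A A e], [A → .], [B → . B E], [B → . c ;], [B → . c c e], [E → . A c E], [E → . B ; A], [E' → . E] }

First, augment the grammar with E' → E
I₀ = CLOSURE({ [E' → . E] }):
  [E' → . E] has the dot before E: add [E → . A c E], [E → . B ; A]
  [E → . A c E] has the dot before A: add [A → .], [A → . A A e]
  [E → . B ; A] has the dot before B: add [B → . c c e], [B → . B E], [B → . c ;]
No further items can be added.

I₀ = { [A → . A A e], [A → .], [B → . B E], [B → . c ;], [B → . c c e], [E → . A c E], [E → . B ; A], [E' → . E] }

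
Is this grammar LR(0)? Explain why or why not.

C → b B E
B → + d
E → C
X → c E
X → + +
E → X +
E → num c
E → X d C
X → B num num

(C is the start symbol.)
A grammar is LR(0) if no state in the canonical LR(0) collection has:
  - both a shift item (dot before a terminal) and a complete item (shift-reduce conflict), or
  - two or more complete items (reduce-reduce conflict; the accept item [C' → C .] counts as a complete item here).

Augment with C' → C and build the canonical LR(0) collection (I0 = CLOSURE({[C' → . C]}), then GOTO on every symbol after a dot until no new states appear). It has 21 states:
  I0: { [C → . b B E], [C' → . C] }  — shift
  I1: { [C' → C .] }  — accept
  I2: { [B → . + d], [C → b . B E] }  — shift
  I3: { [B → + . d] }  — shift
  I4: { [B → . + d], [C → . b B E], [C → b B . E], [E → . C], [E → . X +], [E → . X d C], [E → . num c], [X → . + +], [X → . B num num], [X → . c E] }  — shift
  I5: { [B → + . d], [X → + . +] }  — shift
  I6: { [X → B . num num] }  — shift
  I7: { [E → C .] }  — reduce
  I8: { [C → b B E .] }  — reduce
  I9: { [E → X . +], [E → X . d C] }  — shift
  I10: { [B → . + d], [C → . b B E], [E → . C], [E → . X +], [E → . X d C], [E → . num c], [X → . + +], [X → . B num num], [X → . c E], [X → c . E] }  — shift
  I11: { [E → num . c] }  — shift
  I12: { [E → num c .] }  — reduce
  I13: { [X → c E .] }  — reduce
  I14: { [E → X + .] }  — reduce
  I15: { [C → . b B E], [E → X d . C] }  — shift
  I16: { [E → X d C .] }  — reduce
  I17: { [X → B num . num] }  — shift
  I18: { [X → B num num .] }  — reduce
  I19: { [X → + + .] }  — reduce
  I20: { [B → + d .] }  — reduce

Every state is either a pure shift/goto state or contains exactly one complete item and nothing to shift — no conflicts. The grammar is LR(0).

Answer: Yes, the grammar is LR(0)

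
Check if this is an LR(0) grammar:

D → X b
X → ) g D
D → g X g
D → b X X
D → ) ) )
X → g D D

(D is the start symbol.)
Augment with D' → D and build the canonical LR(0) collection (I0 = CLOSURE({[D' → . D]}), then GOTO on every symbol after a dot until no new states appear). It has 19 states:
  I0: { [D → . ) ) )], [D → . X b], [D → . b X X], [D → . g X g], [D' → . D], [X → . ) g D], [X → . g D D] }  — shift
  I1: { [D → ) . ) )], [X → ) . g D] }  — shift
  I2: { [D' → D .] }  — accept
  I3: { [D → X . b] }  — shift
  I4: { [D → b . X X], [X → . ) g D], [X → . g D D] }  — shift
  I5: { [D → . ) ) )], [D → . X b], [D → . b X X], [D → . g X g], [D → g . X g], [X → . ) g D], [X → . g D D], [X → g . D D] }  — shift
  I6: { [D → . ) ) )], [D → . X b], [D → . b X X], [D → . g X g], [X → . ) g D], [X → . g D D], [X → g D . D] }  — shift
  I7: { [D → X . b], [D → g X . g] }  — shift
  I8: { [D → X b .] }  — reduce
  I9: { [D → g X g .] }  — reduce
  I10: { [X → g D D .] }  — reduce
  I11: { [X → ) . g D] }  — shift
  I12: { [D → b X . X], [X → . ) g D], [X → . g D D] }  — shift
  I13: { [D → . ) ) )], [D → . X b], [D → . b X X], [D → . g X g], [X → . ) g D], [X → . g D D], [X → g . D D] }  — shift
  I14: { [D → b X X .] }  — reduce
  I15: { [D → . ) ) )], [D → . X b], [D → . b X X], [D → . g X g], [X → ) g . D], [X → . ) g D], [X → . g D D] }  — shift
  I16: { [X → ) g D .] }  — reduce
  I17: { [D → ) ) . )] }  — shift
  I18: { [D → ) ) ) .] }  — reduce

Every state is either a pure shift/goto state or contains exactly one complete item and nothing to shift — no conflicts. The grammar is LR(0).

Answer: Yes, the grammar is LR(0)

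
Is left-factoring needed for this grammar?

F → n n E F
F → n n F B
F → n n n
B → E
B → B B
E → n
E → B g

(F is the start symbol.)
Left-factoring is needed when two productions for the same non-terminal
share a common prefix on the right-hand side.

Productions for F:
  F → n n E F
  F → n n F B
  F → n n n
Productions for B:
  B → E
  B → B B
Productions for E:
  E → n
  E → B g

Found common prefix 'n n' in productions for F

Answer: Yes, F has productions with common prefix 'n n'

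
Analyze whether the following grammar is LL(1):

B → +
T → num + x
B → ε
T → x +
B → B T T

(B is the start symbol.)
A grammar is LL(1) if for each non-terminal N with multiple productions, the predict sets of those productions are pairwise disjoint, where PREDICT(N → α) = (FIRST(α) \ {ε}) ∪ (FOLLOW(N) if α ⇒* ε).

Relevant sets:
  FIRST(B) = { '+', 'num', 'x', ε }
  FIRST(T) = { 'num', 'x' }
  FOLLOW(B) = { $, 'num', 'x' }

For B:
  PREDICT(B → '+') = { '+' }
  PREDICT(B → ε) = { $, 'num', 'x' }
  PREDICT(B → B T T) = { '+', 'num', 'x' }
For T:
  PREDICT(T → num '+' x) = { 'num' }
  PREDICT(T → x '+') = { 'x' }

Conflict found: Predict set conflict for B: { '+' }
The grammar is NOT LL(1).

Answer: No. Predict set conflict for B: { '+' }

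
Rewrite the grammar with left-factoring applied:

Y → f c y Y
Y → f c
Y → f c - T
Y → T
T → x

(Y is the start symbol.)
Left-factoring transforms A → αβ₁ | αβ₂ into A → αA' and A' → β₁ | β₂
(α is the longest common prefix among the alternatives). Repeat until
no nonterminal has two alternatives with a common prefix.

Round 1: Y has alternatives sharing prefix 'f c'. Introduce Y': Y → f c Y'
  Add: Y' → y Y
  Add: Y' → ε
  Add: Y' → - T

No remaining common prefixes — done.

Resulting grammar:
Y → f c Y'
Y' → y Y
Y' → ε
Y' → - T
Y → T
T → x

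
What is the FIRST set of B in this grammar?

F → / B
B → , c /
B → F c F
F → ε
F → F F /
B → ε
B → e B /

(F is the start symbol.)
FIRST sets of the other non-terminals involved (by the same procedure, iterated to a fixed point):
  FIRST(F) = { '/', ε }

From B → , c /:
  - ',' is a terminal: add ',' and stop
From B → F c F:
  - F is a non-terminal: add FIRST(F) \ {ε} = { '/' }
    F is nullable, so continue to the next symbol
  - c is a terminal: add 'c' and stop
From B → ε:
  - ε-production, so ε ∈ FIRST(B)
From B → e B /:
  - e is a terminal: add 'e' and stop

Collecting: FIRST(B) = { ',', '/', 'c', 'e', ε }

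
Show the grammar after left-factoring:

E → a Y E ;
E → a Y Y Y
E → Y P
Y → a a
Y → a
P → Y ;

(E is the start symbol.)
Left-factoring transforms A → αβ₁ | αβ₂ into A → αA' and A' → β₁ | β₂
(α is the longest common prefix among the alternatives). Repeat until
no nonterminal has two alternatives with a common prefix.

Round 1: E has alternatives sharing prefix 'a Y'. Introduce E': E → a Y E'
  Add: E' → E ;
  Add: E' → Y Y

Round 2: Y has alternatives sharing prefix 'a'. Introduce Y': Y → a Y'
  Add: Y' → a
  Add: Y' → ε

No remaining common prefixes — done.

Resulting grammar:
E → a Y E'
E' → E ;
E' → Y Y
E → Y P
Y → a Y'
Y' → a
Y' → ε
P → Y ;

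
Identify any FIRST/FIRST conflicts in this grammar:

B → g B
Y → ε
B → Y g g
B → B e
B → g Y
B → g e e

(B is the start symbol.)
Yes. B → g B / B → Y g g on { 'g' }; B → g B / B → B e on { 'g' }; B → g B / B → g Y on { 'g' }; B → g B / B → g e e on { 'g' }; B → Y g g / B → B e on { 'g' }; B → Y g g / B → g Y on { 'g' }; B → Y g g / B → g e e on { 'g' }; B → B e / B → g Y on { 'g' }; B → B e / B → g e e on { 'g' }; B → g Y / B → g e e on { 'g' }

A FIRST/FIRST conflict occurs when two productions N → α and N → β for the same non-terminal have FIRST(α) ∩ FIRST(β) ≠ ∅ (with ε ∈ FIRST of a nullable right-hand side, so two nullable alternatives also conflict).

FIRST sets of the non-terminals at (or reachable through a nullable prefix from) the front of some alternative:
  FIRST(Y) = { ε }
  FIRST(B) = { 'g' }

Productions for B:
  B → g B: FIRST = { 'g' }
  B → Y g g: FIRST = { 'g' }
  B → B e: FIRST = { 'g' }
  B → g Y: FIRST = { 'g' }
  B → g e e: FIRST = { 'g' }
Y has only one production, so no FIRST/FIRST conflict is possible there.

Conflict for B: B → g B and B → Y g g
  Overlap: { 'g' }
Conflict for B: B → g B and B → B e
  Overlap: { 'g' }
Conflict for B: B → g B and B → g Y
  Overlap: { 'g' }
Conflict for B: B → g B and B → g e e
  Overlap: { 'g' }
Conflict for B: B → Y g g and B → B e
  Overlap: { 'g' }
Conflict for B: B → Y g g and B → g Y
  Overlap: { 'g' }
Conflict for B: B → Y g g and B → g e e
  Overlap: { 'g' }
Conflict for B: B → B e and B → g Y
  Overlap: { 'g' }
Conflict for B: B → B e and B → g e e
  Overlap: { 'g' }
Conflict for B: B → g Y and B → g e e
  Overlap: { 'g' }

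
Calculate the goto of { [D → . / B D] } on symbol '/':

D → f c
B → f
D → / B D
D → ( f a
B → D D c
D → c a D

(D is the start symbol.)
{ [B → . D D c], [B → . f], [D → . ( f a], [D → . / B D], [D → . c a D], [D → . f c], [D → / . B D] }

GOTO(I, '/') = CLOSURE({ [A → αX.β] : [A → α.Xβ] ∈ I, X = '/' })

Items with dot before '/', with the dot advanced:
  [D → . / B D] → [D → / . B D]
Closure of the advanced items:
  [D → / . B D] has the dot before B: add [B → . f], [B → . D D c]
  [B → . D D c] has the dot before D: add [D → . f c], [D → . / B D], [D → . ( f a], [D → . c a D]

GOTO = { [B → . D D c], [B → . f], [D → . ( f a], [D → . / B D], [D → . c a D], [D → . f c], [D → / . B D] }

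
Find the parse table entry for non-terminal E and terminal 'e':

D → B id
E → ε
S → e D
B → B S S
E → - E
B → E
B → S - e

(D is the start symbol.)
E → ε

To find M[E, 'e'], we find productions for E where 'e' is in the predict set (PREDICT(N → α) = (FIRST(α) \ {ε}) ∪ (FOLLOW(N) if α ⇒* ε)).

Relevant sets:
  FOLLOW(E) = { 'e', 'id' }

E → ε: PREDICT = { 'e', 'id' }
  'e' is in predict set, so this production goes in M[E, 'e']
E → - E: PREDICT = { '-' }

M[E, 'e'] = E → ε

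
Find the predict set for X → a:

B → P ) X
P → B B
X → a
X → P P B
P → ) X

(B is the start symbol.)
PREDICT(X → a) = (FIRST(RHS) \ {ε}) ∪ (FOLLOW(X) if ε ∈ FIRST(RHS), i.e. RHS ⇒* ε)
FIRST(a) = { 'a' }
ε ∉ FIRST(a), so FOLLOW(X) is not added.
PREDICT(X → a) = { 'a' }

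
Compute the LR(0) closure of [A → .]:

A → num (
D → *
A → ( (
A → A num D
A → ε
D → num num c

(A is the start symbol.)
{ [A → .] }

Start with: [A → .]
The dot is at the end, so nothing is added.

CLOSURE = { [A → .] }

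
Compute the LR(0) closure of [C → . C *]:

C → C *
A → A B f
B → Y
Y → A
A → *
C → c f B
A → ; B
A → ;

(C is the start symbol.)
{ [C → . C *], [C → . c f B] }

To compute CLOSURE, for each item [A → α.Bβ] where B is a non-terminal, add [B → .γ] for all productions B → γ; repeat for the newly added items until nothing changes.

Start with: [C → . C *]
  [C → . C *] has the dot before C: add [C → . c f B]
No further items can be added.

CLOSURE = { [C → . C *], [C → . c f B] }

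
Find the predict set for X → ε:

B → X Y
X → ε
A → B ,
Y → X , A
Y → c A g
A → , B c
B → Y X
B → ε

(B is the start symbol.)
PREDICT(X → ε) = (FIRST(RHS) \ {ε}) ∪ (FOLLOW(X) if ε ∈ FIRST(RHS), i.e. RHS ⇒* ε)
The right-hand side is ε (FIRST(ε) = { ε }), so the predict set is FOLLOW(X) = { $, ',', 'c' }
PREDICT(X → ε) = { $, ',', 'c' }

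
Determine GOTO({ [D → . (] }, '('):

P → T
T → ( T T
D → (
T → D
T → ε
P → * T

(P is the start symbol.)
{ [D → ( .] }

GOTO(I, '(') = CLOSURE({ [A → αX.β] : [A → α.Xβ] ∈ I, X = '(' })

Items with dot before '(', with the dot advanced:
  [D → . (] → [D → ( .]
Closure adds nothing (no advanced item has the dot before a non-terminal).

GOTO = { [D → ( .] }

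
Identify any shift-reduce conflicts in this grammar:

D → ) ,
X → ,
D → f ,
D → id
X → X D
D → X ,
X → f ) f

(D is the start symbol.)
No shift-reduce conflicts

A shift-reduce conflict occurs when an LR(0) state has both:
  - a complete (reduce) item [A → α .] (dot at the end), and
  - a shift item [B → β . c γ] (dot before a terminal).

Augment with D' → D and build the canonical LR(0) collection (I0 = CLOSURE({[D' → . D]}), then GOTO on every symbol after a dot until no new states appear). It has 13 states:
  I0: { [D → . ) ,], [D → . X ,], [D → . f ,], [D → . id], [D' → . D], [X → . ,], [X → . X D], [X → . f ) f] }  — shift
  I1: { [D → ) . ,] }  — shift
  I2: { [X → , .] }  — reduce
  I3: { [D' → D .] }  — accept
  I4: { [D → . ) ,], [D → . X ,], [D → . f ,], [D → . id], [D → X . ,], [X → . ,], [X → . X D], [X → . f ) f], [X → X . D] }  — shift
  I5: { [D → f . ,], [X → f . ) f] }  — shift
  I6: { [D → id .] }  — reduce
  I7: { [X → f ) . f] }  — shift
  I8: { [D → f , .] }  — reduce
  I9: { [X → f ) f .] }  — reduce
  I10: { [D → X , .], [X → , .] }  — 2 reduces
  I11: { [X → X D .] }  — reduce
  I12: { [D → ) , .] }  — reduce

No state contains both a complete item and a shift item.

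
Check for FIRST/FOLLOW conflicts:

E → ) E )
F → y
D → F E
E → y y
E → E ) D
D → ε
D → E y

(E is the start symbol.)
Nullable non-terminals: D.
FIRST sets used below: FIRST(F) = { 'y' }, FIRST(E) = { ')', 'y' }

D: nullable alternative(s) D → ε; FOLLOW(D) = { $, ')', 'y' }
  D → F E: FIRST \ {ε} = { 'y' } — overlaps FOLLOW(D) on { 'y' }: CONFLICT
  D → ε: FIRST \ {ε} = { } — this is the only nullable alternative, skip
  D → E y: FIRST \ {ε} = { ')', 'y' } — overlaps FOLLOW(D) on { ')', 'y' }: CONFLICT

E, F have no nullable alternative, so no FIRST/FOLLOW check is needed there.

So the grammar has 2 FIRST/FOLLOW conflicts (marked CONFLICT above).

Answer: Yes. D → F E with FOLLOW(D) on { 'y' }; D → E y with FOLLOW(D) on { ')', 'y' }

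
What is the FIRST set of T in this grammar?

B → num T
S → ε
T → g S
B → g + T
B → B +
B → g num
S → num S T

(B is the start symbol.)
{ 'g' }

To compute FIRST(T), examine every production with T on the left-hand side, reading each right-hand side left to right until a non-nullable symbol is reached.

From T → g S:
  - g is a terminal: add 'g' and stop

Collecting: FIRST(T) = { 'g' }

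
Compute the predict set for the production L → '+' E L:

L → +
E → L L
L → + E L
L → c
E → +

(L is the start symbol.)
{ '+' }

PREDICT(L → '+' E L) = (FIRST(RHS) \ {ε}) ∪ (FOLLOW(L) if ε ∈ FIRST(RHS), i.e. RHS ⇒* ε)
FIRST('+' E L) = { '+' }
ε ∉ FIRST('+' E L), so FOLLOW(L) is not added.
PREDICT(L → '+' E L) = { '+' }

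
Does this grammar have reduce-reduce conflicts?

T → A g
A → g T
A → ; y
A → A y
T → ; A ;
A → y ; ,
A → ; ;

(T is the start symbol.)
No reduce-reduce conflicts

A reduce-reduce conflict occurs when an LR(0) state has two complete items [A → α .] and [B → β .] — both call for a reduction, and with no lookahead the parser cannot choose between them.

Augment with T' → T and build the canonical LR(0) collection (I0 = CLOSURE({[T' → . T]}), then GOTO on every symbol after a dot until no new states appear). It has 17 states:
  I0: { [A → . ; ;], [A → . ; y], [A → . A y], [A → . g T], [A → . y ; ,], [T → . ; A ;], [T → . A g], [T' → . T] }  — shift
  I1: { [A → . ; ;], [A → . ; y], [A → . A y], [A → . g T], [A → . y ; ,], [A → ; . ;], [A → ; . y], [T → ; . A ;] }  — shift
  I2: { [A → A . y], [T → A . g] }  — shift
  I3: { [T' → T .] }  — accept
  I4: { [A → . ; ;], [A → . ; y], [A → . A y], [A → . g T], [A → . y ; ,], [A → g . T], [T → . ; A ;], [T → . A g] }  — shift
  I5: { [A → y . ; ,] }  — shift
  I6: { [A → y ; . ,] }  — shift
  I7: { [A → y ; , .] }  — reduce
  I8: { [A → g T .] }  — reduce
  I9: { [T → A g .] }  — reduce
  I10: { [A → A y .] }  — reduce
  I11: { [A → ; . ;], [A → ; . y], [A → ; ; .] }  — shift, reduce
  I12: { [A → A . y], [T → ; A . ;] }  — shift
  I13: { [A → ; y .], [A → y . ; ,] }  — shift, reduce
  I14: { [T → ; A ; .] }  — reduce
  I15: { [A → ; ; .] }  — reduce
  I16: { [A → ; y .] }  — reduce

No state contains more than one complete item.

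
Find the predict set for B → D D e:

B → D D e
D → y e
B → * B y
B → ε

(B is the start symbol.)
{ 'y' }

PREDICT(B → D D e) = (FIRST(RHS) \ {ε}) ∪ (FOLLOW(B) if ε ∈ FIRST(RHS), i.e. RHS ⇒* ε)
FIRST(D) = { 'y' }
FIRST(D D e) = { 'y' }
ε ∉ FIRST(D D e), so FOLLOW(B) is not added.
PREDICT(B → D D e) = { 'y' }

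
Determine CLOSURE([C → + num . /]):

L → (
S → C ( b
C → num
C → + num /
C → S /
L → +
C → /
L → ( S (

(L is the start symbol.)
{ [C → + num . /] }

To compute CLOSURE, for each item [A → α.Bβ] where B is a non-terminal, add [B → .γ] for all productions B → γ; repeat for the newly added items until nothing changes.

Start with: [C → + num . /]
The dot precedes the terminal '/', so nothing is added.

CLOSURE = { [C → + num . /] }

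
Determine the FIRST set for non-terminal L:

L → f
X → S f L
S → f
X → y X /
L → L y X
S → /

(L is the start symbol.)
From L → f:
  - f is a terminal: add 'f' and stop
From L → L y X:
  - L is the symbol being defined: contributes nothing new
    L is not nullable, so stop

Collecting: FIRST(L) = { 'f' }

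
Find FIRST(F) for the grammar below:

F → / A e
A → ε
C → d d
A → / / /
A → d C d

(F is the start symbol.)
From F → / A e:
  - '/' is a terminal: add '/' and stop

Collecting: FIRST(F) = { '/' }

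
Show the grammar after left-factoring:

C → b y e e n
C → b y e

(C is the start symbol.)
Left-factoring transforms A → αβ₁ | αβ₂ into A → αA' and A' → β₁ | β₂
(α is the longest common prefix among the alternatives). Repeat until
no nonterminal has two alternatives with a common prefix.

Round 1: C has alternatives sharing prefix 'b y e'. Introduce C': C → b y e C'
  Add: C' → e n
  Add: C' → ε

No remaining common prefixes — done.

Resulting grammar:
C → b y e C'
C' → e n
C' → ε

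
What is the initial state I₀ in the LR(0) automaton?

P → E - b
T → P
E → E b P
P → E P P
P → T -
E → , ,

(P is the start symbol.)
{ [E → . , ,], [E → . E b P], [P → . E - b], [P → . E P P], [P → . T -], [P' → . P], [T → . P] }

First, augment the grammar with P' → P
I₀ = CLOSURE({ [P' → . P] }):
  [P' → . P] has the dot before P: add [P → . E - b], [P → . E P P], [P → . T -]
  [P → . E - b] has the dot before E: add [E → . E b P], [E → . , ,]
  [P → . T -] has the dot before T: add [T → . P]
No further items can be added.

I₀ = { [E → . , ,], [E → . E b P], [P → . E - b], [P → . E P P], [P → . T -], [P' → . P], [T → . P] }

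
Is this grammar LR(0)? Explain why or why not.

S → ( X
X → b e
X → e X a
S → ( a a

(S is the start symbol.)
Yes, the grammar is LR(0)

A grammar is LR(0) if no state in the canonical LR(0) collection has:
  - both a shift item (dot before a terminal) and a complete item (shift-reduce conflict), or
  - two or more complete items (reduce-reduce conflict; the accept item [S' → S .] counts as a complete item here).

Augment with S' → S and build the canonical LR(0) collection (I0 = CLOSURE({[S' → . S]}), then GOTO on every symbol after a dot until no new states appear). It has 11 states:
  I0: { [S → . ( X], [S → . ( a a], [S' → . S] }  — shift
  I1: { [S → ( . X], [S → ( . a a], [X → . b e], [X → . e X a] }  — shift
  I2: { [S' → S .] }  — accept
  I3: { [S → ( X .] }  — reduce
  I4: { [S → ( a . a] }  — shift
  I5: { [X → b . e] }  — shift
  I6: { [X → . b e], [X → . e X a], [X → e . X a] }  — shift
  I7: { [X → e X . a] }  — shift
  I8: { [X → e X a .] }  — reduce
  I9: { [X → b e .] }  — reduce
  I10: { [S → ( a a .] }  — reduce

Every state is either a pure shift/goto state or contains exactly one complete item and nothing to shift — no conflicts. The grammar is LR(0).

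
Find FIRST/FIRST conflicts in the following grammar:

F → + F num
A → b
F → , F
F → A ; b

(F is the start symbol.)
A FIRST/FIRST conflict occurs when two productions N → α and N → β for the same non-terminal have FIRST(α) ∩ FIRST(β) ≠ ∅ (with ε ∈ FIRST of a nullable right-hand side, so two nullable alternatives also conflict).

FIRST sets of the non-terminals at (or reachable through a nullable prefix from) the front of some alternative:
  FIRST(A) = { 'b' }

Productions for F:
  F → + F num: FIRST = { '+' }
  F → , F: FIRST = { ',' }
  F → A ; b: FIRST = { 'b' }
A has only one production, so no FIRST/FIRST conflict is possible there.

All alternatives of each non-terminal have pairwise disjoint FIRST sets.

Answer: No FIRST/FIRST conflicts.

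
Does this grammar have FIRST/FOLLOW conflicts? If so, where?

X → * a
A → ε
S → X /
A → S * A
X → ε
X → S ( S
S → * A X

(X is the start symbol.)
Yes. X → '*' a with FOLLOW(X) on { '*' }; X → S '(' S with FOLLOW(X) on { '*', '/' }; A → S '*' A with FOLLOW(A) on { '*', '/' }

Nullable non-terminals: A, X.
FIRST sets used below: FIRST(S) = { '*', '/' }

A: nullable alternative(s) A → ε; FOLLOW(A) = { $, '(', '*', '/' }
  A → ε: FIRST \ {ε} = { } — this is the only nullable alternative, skip
  A → S * A: FIRST \ {ε} = { '*', '/' } — overlaps FOLLOW(A) on { '*', '/' }: CONFLICT

X: nullable alternative(s) X → ε; FOLLOW(X) = { $, '(', '*', '/' }
  X → * a: FIRST \ {ε} = { '*' } — overlaps FOLLOW(X) on { '*' }: CONFLICT
  X → ε: FIRST \ {ε} = { } — this is the only nullable alternative, skip
  X → S ( S: FIRST \ {ε} = { '*', '/' } — overlaps FOLLOW(X) on { '*', '/' }: CONFLICT

S has no nullable alternative, so no FIRST/FOLLOW check is needed there.

So the grammar has 3 FIRST/FOLLOW conflicts (marked CONFLICT above).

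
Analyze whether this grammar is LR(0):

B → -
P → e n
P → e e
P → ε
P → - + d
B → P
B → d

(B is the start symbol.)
No. Shift-reduce conflict between [P → .] and [B → . -]

Augment with B' → B and build the canonical LR(0) collection (I0 = CLOSURE({[B' → . B]}), then GOTO on every symbol after a dot until no new states appear). It has 10 states:
  I0: { [B → . -], [B → . P], [B → . d], [B' → . B], [P → . - + d], [P → . e e], [P → . e n], [P → .] }  — shift, reduce
  I1: { [B → - .], [P → - . + d] }  — shift, reduce
  I2: { [B' → B .] }  — accept
  I3: { [B → P .] }  — reduce
  I4: { [B → d .] }  — reduce
  I5: { [P → e . e], [P → e . n] }  — shift
  I6: { [P → e e .] }  — reduce
  I7: { [P → e n .] }  — reduce
  I8: { [P → - + . d] }  — shift
  I9: { [P → - + d .] }  — reduce

Conflict in state I0:
  Shift-reduce conflict between [P → .] and [B → . -]
So the grammar is NOT LR(0).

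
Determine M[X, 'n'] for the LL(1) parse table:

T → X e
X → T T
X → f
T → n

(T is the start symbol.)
To find M[X, 'n'], we find productions for X where 'n' is in the predict set (PREDICT(N → α) = (FIRST(α) \ {ε}) ∪ (FOLLOW(N) if α ⇒* ε)).

Relevant sets:
  FIRST(T) = { 'f', 'n' }

X → T T: PREDICT = { 'f', 'n' }
  'n' is in predict set, so this production goes in M[X, 'n']
X → f: PREDICT = { 'f' }

M[X, 'n'] = X → T T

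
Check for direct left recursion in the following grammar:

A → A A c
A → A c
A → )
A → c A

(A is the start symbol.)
Direct left recursion occurs when N → N α for some non-terminal N (the right-hand side begins with the left-hand side itself).

A → A A c: LEFT RECURSIVE (starts with A)
A → A c: LEFT RECURSIVE (starts with A)
A → ): starts with ')'
A → c A: starts with c

The grammar has direct left recursion on: A.

Answer: Yes, A is left-recursive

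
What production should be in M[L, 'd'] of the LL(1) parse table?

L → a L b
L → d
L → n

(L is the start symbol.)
L → d

To find M[L, 'd'], we find productions for L where 'd' is in the predict set (PREDICT(N → α) = (FIRST(α) \ {ε}) ∪ (FOLLOW(N) if α ⇒* ε)).

L → a L b: PREDICT = { 'a' }
L → d: PREDICT = { 'd' }
  'd' is in predict set, so this production goes in M[L, 'd']
L → n: PREDICT = { 'n' }

M[L, 'd'] = L → d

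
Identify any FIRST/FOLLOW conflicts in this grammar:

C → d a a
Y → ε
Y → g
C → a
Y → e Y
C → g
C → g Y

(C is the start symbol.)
A FIRST/FOLLOW conflict occurs when a non-terminal N has a nullable alternative N → β (β ⇒* ε) and another alternative N → α with FIRST(α) ∩ FOLLOW(N) ≠ ∅: on such a lookahead the parser cannot decide between expanding α and letting N vanish via β.

Nullable non-terminals: Y.

Y: nullable alternative(s) Y → ε; FOLLOW(Y) = { $ }
  Y → ε: FIRST \ {ε} = { } — this is the only nullable alternative, skip
  Y → g: FIRST \ {ε} = { 'g' } — disjoint from FOLLOW(Y)
  Y → e Y: FIRST \ {ε} = { 'e' } — disjoint from FOLLOW(Y)

C has no nullable alternative, so no FIRST/FOLLOW check is needed there.

No FIRST/FOLLOW conflicts found.

Answer: No FIRST/FOLLOW conflicts.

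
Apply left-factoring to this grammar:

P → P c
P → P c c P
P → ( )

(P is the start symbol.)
P → P c P'
P' → ε
P' → c P
P → ( )

Left-factoring transforms A → αβ₁ | αβ₂ into A → αA' and A' → β₁ | β₂
(α is the longest common prefix among the alternatives). Repeat until
no nonterminal has two alternatives with a common prefix.

Round 1: P has alternatives sharing prefix 'P c'. Introduce P': P → P c P'
  Add: P' → ε
  Add: P' → c P

No remaining common prefixes — done.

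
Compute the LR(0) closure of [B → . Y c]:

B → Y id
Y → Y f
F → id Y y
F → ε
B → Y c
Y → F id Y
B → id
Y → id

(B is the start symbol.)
{ [B → . Y c], [F → . id Y y], [F → .], [Y → . F id Y], [Y → . Y f], [Y → . id] }

To compute CLOSURE, for each item [A → α.Bβ] where B is a non-terminal, add [B → .γ] for all productions B → γ; repeat for the newly added items until nothing changes.

Start with: [B → . Y c]
  [B → . Y c] has the dot before Y: add [Y → . Y f], [Y → . F id Y], [Y → . id]
  [Y → . F id Y] has the dot before F: add [F → . id Y y], [F → .]
No further items can be added.

CLOSURE = { [B → . Y c], [F → . id Y y], [F → .], [Y → . F id Y], [Y → . Y f], [Y → . id] }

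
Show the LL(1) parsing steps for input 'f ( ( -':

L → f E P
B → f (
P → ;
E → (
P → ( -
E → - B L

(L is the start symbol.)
LL(1) parsing maintains a stack (initially the start symbol over $) and the input. At each step: if the stack top is a terminal, match it against the current input token; if it is a non-terminal N, replace it with the RHS of M[N, lookahead] (the unique production whose predict set contains the lookahead).

Stack is shown with the top on the left.

Stack    Input      Action
--------------------------
L $      f ( ( - $  output L → f E P
f E P $  f ( ( - $  match 'f'
E P $    ( ( - $    output E → (
( P $    ( ( - $    match '('
P $      ( - $      output P → ( -
( - $    ( - $      match '('
- $      - $        match '-'
$        $          accept

The string is accepted.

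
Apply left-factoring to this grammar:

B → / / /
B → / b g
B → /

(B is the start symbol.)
Left-factoring transforms A → αβ₁ | αβ₂ into A → αA' and A' → β₁ | β₂
(α is the longest common prefix among the alternatives). Repeat until
no nonterminal has two alternatives with a common prefix.

Round 1: B has alternatives sharing prefix '/'. Introduce B': B → / B'
  Add: B' → / /
  Add: B' → b g
  Add: B' → ε

No remaining common prefixes — done.

Resulting grammar:
B → / B'
B' → / /
B' → b g
B' → ε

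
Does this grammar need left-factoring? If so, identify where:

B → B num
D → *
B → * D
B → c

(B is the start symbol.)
Left-factoring is needed when two productions for the same non-terminal
share a common prefix on the right-hand side.

Productions for B:
  B → B num
  B → * D
  B → c

No common prefixes found.

Answer: No, left-factoring is not needed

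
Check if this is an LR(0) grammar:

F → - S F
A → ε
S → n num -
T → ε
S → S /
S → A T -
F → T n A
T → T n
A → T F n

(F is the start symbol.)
No. Shift-reduce conflict between [T → .] and [F → . - S F]

A grammar is LR(0) if no state in the canonical LR(0) collection has:
  - both a shift item (dot before a terminal) and a complete item (shift-reduce conflict), or
  - two or more complete items (reduce-reduce conflict; the accept item [F' → F .] counts as a complete item here).

Augment with F' → F and build the canonical LR(0) collection (I0 = CLOSURE({[F' → . F]}), then GOTO on every symbol after a dot until no new states appear). It has 19 states:
  I0: { [F → . - S F], [F → . T n A], [F' → . F], [T → . T n], [T → .] }  — shift, reduce
  I1: { [A → . T F n], [A → .], [F → - . S F], [S → . A T -], [S → . S /], [S → . n num -], [T → . T n], [T → .] }  — shift, 2 reduces
  I2: { [F' → F .] }  — accept
  I3: { [F → T . n A], [T → T . n] }  — shift
  I4: { [A → . T F n], [A → .], [F → T n . A], [T → . T n], [T → .], [T → T n .] }  — 3 reduces
  I5: { [F → T n A .] }  — reduce
  I6: { [A → T . F n], [F → . - S F], [F → . T n A], [T → . T n], [T → .], [T → T . n] }  — shift, reduce
  I7: { [A → T F . n] }  — shift
  I8: { [T → T n .] }  — reduce
  I9: { [A → T F n .] }  — reduce
  I10: { [S → A . T -], [T → . T n], [T → .] }  — reduce
  I11: { [F → - S . F], [F → . - S F], [F → . T n A], [S → S . /], [T → . T n], [T → .] }  — shift, reduce
  I12: { [S → n . num -] }  — shift
  I13: { [S → n num . -] }  — shift
  I14: { [S → n num - .] }  — reduce
  I15: { [S → S / .] }  — reduce
  I16: { [F → - S F .] }  — reduce
  I17: { [S → A T . -], [T → T . n] }  — shift
  I18: { [S → A T - .] }  — reduce

Conflict in state I0:
  Shift-reduce conflict between [T → .] and [F → . - S F]
So the grammar is NOT LR(0).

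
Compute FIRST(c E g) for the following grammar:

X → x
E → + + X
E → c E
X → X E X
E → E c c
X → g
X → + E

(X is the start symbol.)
{ 'c' }

To compute FIRST(c E g), process the symbols left to right:
Symbol c is a terminal. Add 'c' and stop.
FIRST(c E g) = { 'c' }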